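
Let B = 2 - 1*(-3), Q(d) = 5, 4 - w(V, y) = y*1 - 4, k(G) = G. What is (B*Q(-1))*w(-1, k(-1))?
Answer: 225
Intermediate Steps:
w(V, y) = 8 - y (w(V, y) = 4 - (y*1 - 4) = 4 - (y - 4) = 4 - (-4 + y) = 4 + (4 - y) = 8 - y)
B = 5 (B = 2 + 3 = 5)
(B*Q(-1))*w(-1, k(-1)) = (5*5)*(8 - 1*(-1)) = 25*(8 + 1) = 25*9 = 225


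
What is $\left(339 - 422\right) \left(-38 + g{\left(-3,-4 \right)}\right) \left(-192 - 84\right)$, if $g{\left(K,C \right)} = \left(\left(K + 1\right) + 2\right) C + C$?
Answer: $-962136$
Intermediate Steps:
$g{\left(K,C \right)} = C + C \left(3 + K\right)$ ($g{\left(K,C \right)} = \left(\left(1 + K\right) + 2\right) C + C = \left(3 + K\right) C + C = C \left(3 + K\right) + C = C + C \left(3 + K\right)$)
$\left(339 - 422\right) \left(-38 + g{\left(-3,-4 \right)}\right) \left(-192 - 84\right) = \left(339 - 422\right) \left(-38 - 4 \left(4 - 3\right)\right) \left(-192 - 84\right) = - 83 \left(-38 - 4\right) \left(-276\right) = - 83 \left(\left(-42\right) \left(-276\right)\right) = \left(-83\right) 11592 = -962136$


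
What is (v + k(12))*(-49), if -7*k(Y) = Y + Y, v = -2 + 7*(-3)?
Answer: 1295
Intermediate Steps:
v = -23 (v = -2 - 21 = -23)
k(Y) = -2*Y/7 (k(Y) = -(Y + Y)/7 = -2*Y/7)
(v + k(12))*(-49) = (-23 - 2/7*12)*(-49) = (-23 - 24/7)*(-49) = -185/7*(-49) = 1295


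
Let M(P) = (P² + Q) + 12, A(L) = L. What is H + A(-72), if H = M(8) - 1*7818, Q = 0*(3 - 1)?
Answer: -7814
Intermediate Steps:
Q = 0 (Q = 0*2 = 0)
M(P) = 12 + P² (M(P) = (P² + 0) + 12 = P² + 12 = 12 + P²)
H = -7742 (H = (12 + 8²) - 1*7818 = (12 + 64) - 7818 = 76 - 7818 = -7742)
H + A(-72) = -7742 - 72 = -7814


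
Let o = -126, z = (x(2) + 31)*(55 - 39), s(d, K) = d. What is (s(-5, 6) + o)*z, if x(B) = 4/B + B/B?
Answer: -71264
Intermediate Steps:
x(B) = 1 + 4/B (x(B) = 4/B + 1 = 1 + 4/B)
z = 544 (z = ((4 + 2)/2 + 31)*(55 - 39) = ((½)*6 + 31)*16 = (3 + 31)*16 = 34*16 = 544)
(s(-5, 6) + o)*z = (-5 - 126)*544 = -131*544 = -71264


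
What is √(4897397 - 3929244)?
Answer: √968153 ≈ 983.95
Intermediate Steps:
√(4897397 - 3929244) = √968153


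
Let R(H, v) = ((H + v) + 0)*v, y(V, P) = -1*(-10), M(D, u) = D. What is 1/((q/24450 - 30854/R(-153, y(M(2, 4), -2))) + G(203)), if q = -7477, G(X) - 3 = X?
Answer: 3496350/794616919 ≈ 0.0044000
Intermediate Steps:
G(X) = 3 + X
y(V, P) = 10
R(H, v) = v*(H + v) (R(H, v) = (H + v)*v = v*(H + v))
1/((q/24450 - 30854/R(-153, y(M(2, 4), -2))) + G(203)) = 1/((-7477/24450 - 30854*1/(10*(-153 + 10))) + (3 + 203)) = 1/((-7477*1/24450 - 30854/(10*(-143))) + 206) = 1/((-7477/24450 - 30854/(-1430)) + 206) = 1/((-7477/24450 - 30854*(-1/1430)) + 206) = 1/((-7477/24450 + 15427/715) + 206) = 1/(74368819/3496350 + 206) = 1/(794616919/3496350) = 3496350/794616919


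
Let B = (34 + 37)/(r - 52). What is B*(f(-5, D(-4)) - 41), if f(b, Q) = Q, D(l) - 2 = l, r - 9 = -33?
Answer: 3053/76 ≈ 40.171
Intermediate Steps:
r = -24 (r = 9 - 33 = -24)
D(l) = 2 + l
B = -71/76 (B = (34 + 37)/(-24 - 52) = 71/(-76) = 71*(-1/76) = -71/76 ≈ -0.93421)
B*(f(-5, D(-4)) - 41) = -71*((2 - 4) - 41)/76 = -71*(-2 - 41)/76 = -71/76*(-43) = 3053/76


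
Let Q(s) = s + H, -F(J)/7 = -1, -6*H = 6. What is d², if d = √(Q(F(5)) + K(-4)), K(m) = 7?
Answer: 13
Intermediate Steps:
H = -1 (H = -⅙*6 = -1)
F(J) = 7 (F(J) = -7*(-1) = 7)
Q(s) = -1 + s (Q(s) = s - 1 = -1 + s)
d = √13 (d = √((-1 + 7) + 7) = √(6 + 7) = √13 ≈ 3.6056)
d² = (√13)² = 13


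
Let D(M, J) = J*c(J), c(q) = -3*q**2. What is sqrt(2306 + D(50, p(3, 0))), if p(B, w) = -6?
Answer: sqrt(2954) ≈ 54.351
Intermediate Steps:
D(M, J) = -3*J**3 (D(M, J) = J*(-3*J**2) = -3*J**3)
sqrt(2306 + D(50, p(3, 0))) = sqrt(2306 - 3*(-6)**3) = sqrt(2306 - 3*(-216)) = sqrt(2306 + 648) = sqrt(2954)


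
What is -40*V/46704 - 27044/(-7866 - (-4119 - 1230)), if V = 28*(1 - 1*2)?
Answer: 3767506/349863 ≈ 10.769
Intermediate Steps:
V = -28 (V = 28*(1 - 2) = 28*(-1) = -28)
-40*V/46704 - 27044/(-7866 - (-4119 - 1230)) = -40*(-28)/46704 - 27044/(-7866 - (-4119 - 1230)) = 1120*(1/46704) - 27044/(-7866 - 1*(-5349)) = 10/417 - 27044/(-7866 + 5349) = 10/417 - 27044/(-2517) = 10/417 - 27044*(-1/2517) = 10/417 + 27044/2517 = 3767506/349863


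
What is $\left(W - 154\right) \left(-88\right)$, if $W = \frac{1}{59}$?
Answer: $\frac{799480}{59} \approx 13551.0$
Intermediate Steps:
$W = \frac{1}{59} \approx 0.016949$
$\left(W - 154\right) \left(-88\right) = \left(\frac{1}{59} - 154\right) \left(-88\right) = \left(- \frac{9085}{59}\right) \left(-88\right) = \frac{799480}{59}$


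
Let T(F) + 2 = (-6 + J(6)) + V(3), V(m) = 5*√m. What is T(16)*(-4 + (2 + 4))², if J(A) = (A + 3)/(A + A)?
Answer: -29 + 20*√3 ≈ 5.6410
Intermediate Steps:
J(A) = (3 + A)/(2*A) (J(A) = (3 + A)/((2*A)) = (3 + A)*(1/(2*A)) = (3 + A)/(2*A))
T(F) = -29/4 + 5*√3 (T(F) = -2 + ((-6 + (½)*(3 + 6)/6) + 5*√3) = -2 + ((-6 + (½)*(⅙)*9) + 5*√3) = -2 + ((-6 + ¾) + 5*√3) = -2 + (-21/4 + 5*√3) = -29/4 + 5*√3)
T(16)*(-4 + (2 + 4))² = (-29/4 + 5*√3)*(-4 + (2 + 4))² = (-29/4 + 5*√3)*(-4 + 6)² = (-29/4 + 5*√3)*2² = (-29/4 + 5*√3)*4 = -29 + 20*√3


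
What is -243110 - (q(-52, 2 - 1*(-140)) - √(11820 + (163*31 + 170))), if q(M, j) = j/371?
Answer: -90193952/371 + √17043 ≈ -2.4298e+5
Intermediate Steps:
q(M, j) = j/371 (q(M, j) = j*(1/371) = j/371)
-243110 - (q(-52, 2 - 1*(-140)) - √(11820 + (163*31 + 170))) = -243110 - ((2 - 1*(-140))/371 - √(11820 + (163*31 + 170))) = -243110 - ((2 + 140)/371 - √(11820 + (5053 + 170))) = -243110 - ((1/371)*142 - √(11820 + 5223)) = -243110 - (142/371 - √17043) = -243110 + (-142/371 + √17043) = -90193952/371 + √17043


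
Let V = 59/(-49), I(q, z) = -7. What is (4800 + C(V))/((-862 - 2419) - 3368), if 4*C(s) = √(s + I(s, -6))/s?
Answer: -4800/6649 + 7*I*√402/1569164 ≈ -0.72191 + 8.9442e-5*I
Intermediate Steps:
V = -59/49 (V = 59*(-1/49) = -59/49 ≈ -1.2041)
C(s) = √(-7 + s)/(4*s) (C(s) = (√(s - 7)/s)/4 = (√(-7 + s)/s)/4 = √(-7 + s)/(4*s))
(4800 + C(V))/((-862 - 2419) - 3368) = (4800 + √(-7 - 59/49)/(4*(-59/49)))/((-862 - 2419) - 3368) = (4800 + (¼)*(-49/59)*√(-402/49))/(-3281 - 3368) = (4800 + (¼)*(-49/59)*(I*√402/7))/(-6649) = (4800 - 7*I*√402/236)*(-1/6649) = -4800/6649 + 7*I*√402/1569164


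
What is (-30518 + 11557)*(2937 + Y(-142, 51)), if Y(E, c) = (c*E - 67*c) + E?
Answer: 149109304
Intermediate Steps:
Y(E, c) = E - 67*c + E*c (Y(E, c) = (E*c - 67*c) + E = (-67*c + E*c) + E = E - 67*c + E*c)
(-30518 + 11557)*(2937 + Y(-142, 51)) = (-30518 + 11557)*(2937 + (-142 - 67*51 - 142*51)) = -18961*(2937 + (-142 - 3417 - 7242)) = -18961*(2937 - 10801) = -18961*(-7864) = 149109304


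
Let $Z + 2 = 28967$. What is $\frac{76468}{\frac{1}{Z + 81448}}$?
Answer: $8443061284$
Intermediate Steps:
$Z = 28965$ ($Z = -2 + 28967 = 28965$)
$\frac{76468}{\frac{1}{Z + 81448}} = \frac{76468}{\frac{1}{28965 + 81448}} = \frac{76468}{\frac{1}{110413}} = 76468 \frac{1}{\frac{1}{110413}} = 76468 \cdot 110413 = 8443061284$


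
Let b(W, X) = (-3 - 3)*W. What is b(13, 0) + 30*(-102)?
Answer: -3138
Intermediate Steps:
b(W, X) = -6*W
b(13, 0) + 30*(-102) = -6*13 + 30*(-102) = -78 - 3060 = -3138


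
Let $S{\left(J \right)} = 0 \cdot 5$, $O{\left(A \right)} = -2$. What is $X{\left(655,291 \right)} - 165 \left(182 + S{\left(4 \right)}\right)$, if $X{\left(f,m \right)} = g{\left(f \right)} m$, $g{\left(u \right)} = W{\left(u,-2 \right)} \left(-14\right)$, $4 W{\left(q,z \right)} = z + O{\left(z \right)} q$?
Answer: $1306242$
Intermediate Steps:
$W{\left(q,z \right)} = - \frac{q}{2} + \frac{z}{4}$ ($W{\left(q,z \right)} = \frac{z - 2 q}{4} = - \frac{q}{2} + \frac{z}{4}$)
$S{\left(J \right)} = 0$
$g{\left(u \right)} = 7 + 7 u$ ($g{\left(u \right)} = \left(- \frac{u}{2} + \frac{1}{4} \left(-2\right)\right) \left(-14\right) = \left(- \frac{u}{2} - \frac{1}{2}\right) \left(-14\right) = \left(- \frac{1}{2} - \frac{u}{2}\right) \left(-14\right) = 7 + 7 u$)
$X{\left(f,m \right)} = m \left(7 + 7 f\right)$ ($X{\left(f,m \right)} = \left(7 + 7 f\right) m = m \left(7 + 7 f\right)$)
$X{\left(655,291 \right)} - 165 \left(182 + S{\left(4 \right)}\right) = 7 \cdot 291 \left(1 + 655\right) - 165 \left(182 + 0\right) = 7 \cdot 291 \cdot 656 - 30030 = 1336272 - 30030 = 1306242$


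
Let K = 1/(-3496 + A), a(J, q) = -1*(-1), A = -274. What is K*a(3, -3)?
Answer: -1/3770 ≈ -0.00026525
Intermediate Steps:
a(J, q) = 1
K = -1/3770 (K = 1/(-3496 - 274) = 1/(-3770) = -1/3770 ≈ -0.00026525)
K*a(3, -3) = -1/3770*1 = -1/3770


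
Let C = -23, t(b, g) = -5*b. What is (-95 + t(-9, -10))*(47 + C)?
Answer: -1200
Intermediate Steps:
(-95 + t(-9, -10))*(47 + C) = (-95 - 5*(-9))*(47 - 23) = (-95 + 45)*24 = -50*24 = -1200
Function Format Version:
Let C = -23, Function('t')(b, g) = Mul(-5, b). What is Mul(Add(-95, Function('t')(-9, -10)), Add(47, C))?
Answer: -1200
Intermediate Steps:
Mul(Add(-95, Function('t')(-9, -10)), Add(47, C)) = Mul(Add(-95, Mul(-5, -9)), Add(47, -23)) = Mul(Add(-95, 45), 24) = Mul(-50, 24) = -1200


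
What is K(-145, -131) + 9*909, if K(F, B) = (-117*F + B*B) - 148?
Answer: 42159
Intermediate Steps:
K(F, B) = -148 + B**2 - 117*F (K(F, B) = (-117*F + B**2) - 148 = (B**2 - 117*F) - 148 = -148 + B**2 - 117*F)
K(-145, -131) + 9*909 = (-148 + (-131)**2 - 117*(-145)) + 9*909 = (-148 + 17161 + 16965) + 8181 = 33978 + 8181 = 42159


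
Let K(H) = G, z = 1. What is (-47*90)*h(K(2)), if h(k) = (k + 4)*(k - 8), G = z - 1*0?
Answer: 148050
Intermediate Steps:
G = 1 (G = 1 - 1*0 = 1 + 0 = 1)
K(H) = 1
h(k) = (-8 + k)*(4 + k) (h(k) = (4 + k)*(-8 + k) = (-8 + k)*(4 + k))
(-47*90)*h(K(2)) = (-47*90)*(-32 + 1² - 4*1) = -4230*(-32 + 1 - 4) = -4230*(-35) = 148050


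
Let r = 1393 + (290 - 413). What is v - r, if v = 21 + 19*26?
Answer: -755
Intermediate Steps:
v = 515 (v = 21 + 494 = 515)
r = 1270 (r = 1393 - 123 = 1270)
v - r = 515 - 1*1270 = 515 - 1270 = -755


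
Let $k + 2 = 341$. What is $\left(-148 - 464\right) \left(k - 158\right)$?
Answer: $-110772$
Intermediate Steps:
$k = 339$ ($k = -2 + 341 = 339$)
$\left(-148 - 464\right) \left(k - 158\right) = \left(-148 - 464\right) \left(339 - 158\right) = \left(-612\right) 181 = -110772$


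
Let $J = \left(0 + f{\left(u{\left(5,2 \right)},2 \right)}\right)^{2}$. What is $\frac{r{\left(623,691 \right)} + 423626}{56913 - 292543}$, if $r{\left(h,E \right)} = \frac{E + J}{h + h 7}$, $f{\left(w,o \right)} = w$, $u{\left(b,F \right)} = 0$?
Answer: $- \frac{422270535}{234875984} \approx -1.7978$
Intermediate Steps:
$J = 0$ ($J = \left(0 + 0\right)^{2} = 0^{2} = 0$)
$r{\left(h,E \right)} = \frac{E}{8 h}$ ($r{\left(h,E \right)} = \frac{E + 0}{h + h 7} = \frac{E}{h + 7 h} = \frac{E}{8 h}$)
$\frac{r{\left(623,691 \right)} + 423626}{56913 - 292543} = \frac{\frac{1}{8} \cdot 691 \cdot \frac{1}{623} + 423626}{56913 - 292543} = \frac{\frac{1}{8} \cdot 691 \cdot \frac{1}{623} + 423626}{-235630} = \left(\frac{691}{4984} + 423626\right) \left(- \frac{1}{235630}\right) = \frac{2111352675}{4984} \left(- \frac{1}{235630}\right) = - \frac{422270535}{234875984}$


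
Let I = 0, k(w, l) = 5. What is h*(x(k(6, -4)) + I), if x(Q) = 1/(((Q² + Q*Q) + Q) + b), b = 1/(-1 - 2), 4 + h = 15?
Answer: 33/164 ≈ 0.20122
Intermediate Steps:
h = 11 (h = -4 + 15 = 11)
b = -⅓ (b = 1/(-3) = -⅓ ≈ -0.33333)
x(Q) = 1/(-⅓ + Q + 2*Q²) (x(Q) = 1/(((Q² + Q*Q) + Q) - ⅓) = 1/(((Q² + Q²) + Q) - ⅓) = 1/((2*Q² + Q) - ⅓) = 1/((Q + 2*Q²) - ⅓) = 1/(-⅓ + Q + 2*Q²))
h*(x(k(6, -4)) + I) = 11*(3/(-1 + 3*5 + 6*5²) + 0) = 11*(3/(-1 + 15 + 6*25) + 0) = 11*(3/(-1 + 15 + 150) + 0) = 11*(3/164 + 0) = 11*(3/164) = 33/164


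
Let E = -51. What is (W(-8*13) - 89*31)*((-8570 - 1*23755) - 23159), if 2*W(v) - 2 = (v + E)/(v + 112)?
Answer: 614249493/4 ≈ 1.5356e+8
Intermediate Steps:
W(v) = 1 + (-51 + v)/(2*(112 + v)) (W(v) = 1 + ((v - 51)/(v + 112))/2 = 1 + ((-51 + v)/(112 + v))/2 = 1 + (-51 + v)/(2*(112 + v)))
(W(-8*13) - 89*31)*((-8570 - 1*23755) - 23159) = ((173 + 3*(-8*13))/(2*(112 - 8*13)) - 89*31)*((-8570 - 1*23755) - 23159) = ((173 + 3*(-104))/(2*(112 - 104)) - 2759)*((-8570 - 23755) - 23159) = ((½)*(173 - 312)/8 - 2759)*(-32325 - 23159) = ((½)*(⅛)*(-139) - 2759)*(-55484) = (-139/16 - 2759)*(-55484) = -44283/16*(-55484) = 614249493/4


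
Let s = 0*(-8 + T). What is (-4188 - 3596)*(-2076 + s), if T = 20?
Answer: 16159584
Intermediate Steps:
s = 0 (s = 0*(-8 + 20) = 0*12 = 0)
(-4188 - 3596)*(-2076 + s) = (-4188 - 3596)*(-2076 + 0) = -7784*(-2076) = 16159584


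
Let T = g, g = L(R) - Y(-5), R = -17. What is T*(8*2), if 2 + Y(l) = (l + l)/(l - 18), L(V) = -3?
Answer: -528/23 ≈ -22.957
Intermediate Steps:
Y(l) = -2 + 2*l/(-18 + l) (Y(l) = -2 + (l + l)/(l - 18) = -2 + (2*l)/(-18 + l) = -2 + 2*l/(-18 + l))
g = -33/23 (g = -3 - 36/(-18 - 5) = -3 - 36/(-23) = -3 - 36*(-1)/23 = -3 - 1*(-36/23) = -3 + 36/23 = -33/23 ≈ -1.4348)
T = -33/23 ≈ -1.4348
T*(8*2) = -264*2/23 = -33/23*16 = -528/23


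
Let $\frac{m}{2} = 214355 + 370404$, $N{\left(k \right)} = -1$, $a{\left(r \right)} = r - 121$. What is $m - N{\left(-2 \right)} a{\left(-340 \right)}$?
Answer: $1169057$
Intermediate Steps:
$a{\left(r \right)} = -121 + r$
$m = 1169518$ ($m = 2 \left(214355 + 370404\right) = 2 \cdot 584759 = 1169518$)
$m - N{\left(-2 \right)} a{\left(-340 \right)} = 1169518 - - (-121 - 340) = 1169518 - \left(-1\right) \left(-461\right) = 1169518 - 461 = 1169057$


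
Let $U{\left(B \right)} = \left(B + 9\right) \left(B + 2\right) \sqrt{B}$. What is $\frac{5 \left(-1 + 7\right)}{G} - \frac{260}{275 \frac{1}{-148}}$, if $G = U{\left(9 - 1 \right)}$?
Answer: $\frac{7696}{55} + \frac{3 \sqrt{2}}{68} \approx 139.99$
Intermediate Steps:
$U{\left(B \right)} = \sqrt{B} \left(2 + B\right) \left(9 + B\right)$ ($U{\left(B \right)} = \left(9 + B\right) \left(2 + B\right) \sqrt{B} = \left(2 + B\right) \left(9 + B\right) \sqrt{B} = \sqrt{B} \left(2 + B\right) \left(9 + B\right)$)
$G = 340 \sqrt{2}$ ($G = \sqrt{9 - 1} \left(18 + \left(9 - 1\right)^{2} + 11 \left(9 - 1\right)\right) = \sqrt{8} \left(18 + 8^{2} + 11 \cdot 8\right) = 2 \sqrt{2} \left(18 + 64 + 88\right) = 2 \sqrt{2} \cdot 170 = 340 \sqrt{2} \approx 480.83$)
$\frac{5 \left(-1 + 7\right)}{G} - \frac{260}{275 \frac{1}{-148}} = \frac{5 \left(-1 + 7\right)}{340 \sqrt{2}} - \frac{260}{275 \frac{1}{-148}} = 5 \cdot 6 \frac{\sqrt{2}}{680} - \frac{260}{275 \left(- \frac{1}{148}\right)} = 30 \frac{\sqrt{2}}{680} - \frac{260}{- \frac{275}{148}} = \frac{3 \sqrt{2}}{68} - - \frac{7696}{55} = \frac{3 \sqrt{2}}{68} + \frac{7696}{55} = \frac{7696}{55} + \frac{3 \sqrt{2}}{68}$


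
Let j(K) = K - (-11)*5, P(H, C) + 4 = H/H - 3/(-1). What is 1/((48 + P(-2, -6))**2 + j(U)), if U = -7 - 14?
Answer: 1/2338 ≈ 0.00042772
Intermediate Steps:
P(H, C) = 0 (P(H, C) = -4 + (H/H - 3/(-1)) = -4 + (1 - 3*(-1)) = -4 + (1 + 3) = -4 + 4 = 0)
U = -21
j(K) = 55 + K (j(K) = K - 1*(-55) = K + 55 = 55 + K)
1/((48 + P(-2, -6))**2 + j(U)) = 1/((48 + 0)**2 + (55 - 21)) = 1/(48**2 + 34) = 1/(2304 + 34) = 1/2338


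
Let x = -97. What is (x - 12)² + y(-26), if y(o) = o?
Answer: 11855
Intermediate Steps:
(x - 12)² + y(-26) = (-97 - 12)² - 26 = (-109)² - 26 = 11881 - 26 = 11855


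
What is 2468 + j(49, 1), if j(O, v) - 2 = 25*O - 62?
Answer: 3633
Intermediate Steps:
j(O, v) = -60 + 25*O (j(O, v) = 2 + (25*O - 62) = 2 + (-62 + 25*O) = -60 + 25*O)
2468 + j(49, 1) = 2468 + (-60 + 25*49) = 2468 + (-60 + 1225) = 2468 + 1165 = 3633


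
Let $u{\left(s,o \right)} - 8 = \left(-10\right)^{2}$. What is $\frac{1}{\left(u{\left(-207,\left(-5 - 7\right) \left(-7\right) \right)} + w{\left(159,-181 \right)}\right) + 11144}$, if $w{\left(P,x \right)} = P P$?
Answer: $\frac{1}{36533} \approx 2.7373 \cdot 10^{-5}$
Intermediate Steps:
$u{\left(s,o \right)} = 108$ ($u{\left(s,o \right)} = 8 + \left(-10\right)^{2} = 8 + 100 = 108$)
$w{\left(P,x \right)} = P^{2}$
$\frac{1}{\left(u{\left(-207,\left(-5 - 7\right) \left(-7\right) \right)} + w{\left(159,-181 \right)}\right) + 11144} = \frac{1}{\left(108 + 159^{2}\right) + 11144} = \frac{1}{\left(108 + 25281\right) + 11144} = \frac{1}{25389 + 11144} = \frac{1}{36533}$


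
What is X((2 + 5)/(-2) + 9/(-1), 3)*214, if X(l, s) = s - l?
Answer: 3317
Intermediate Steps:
X((2 + 5)/(-2) + 9/(-1), 3)*214 = (3 - ((2 + 5)/(-2) + 9/(-1)))*214 = (3 - (7*(-½) + 9*(-1)))*214 = (3 - (-7/2 - 9))*214 = (3 - 1*(-25/2))*214 = (3 + 25/2)*214 = (31/2)*214 = 3317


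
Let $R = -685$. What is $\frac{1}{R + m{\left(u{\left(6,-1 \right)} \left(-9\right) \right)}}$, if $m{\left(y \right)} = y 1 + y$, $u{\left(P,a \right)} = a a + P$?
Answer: $- \frac{1}{811} \approx -0.001233$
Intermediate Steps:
$u{\left(P,a \right)} = P + a^{2}$ ($u{\left(P,a \right)} = a^{2} + P = P + a^{2}$)
$m{\left(y \right)} = 2 y$ ($m{\left(y \right)} = y + y = 2 y$)
$\frac{1}{R + m{\left(u{\left(6,-1 \right)} \left(-9\right) \right)}} = \frac{1}{-685 + 2 \left(6 + \left(-1\right)^{2}\right) \left(-9\right)} = \frac{1}{-685 + 2 \left(6 + 1\right) \left(-9\right)} = \frac{1}{-685 + 2 \cdot 7 \left(-9\right)} = \frac{1}{-685 + 2 \left(-63\right)} = \frac{1}{-685 - 126} = \frac{1}{-811} = - \frac{1}{811}$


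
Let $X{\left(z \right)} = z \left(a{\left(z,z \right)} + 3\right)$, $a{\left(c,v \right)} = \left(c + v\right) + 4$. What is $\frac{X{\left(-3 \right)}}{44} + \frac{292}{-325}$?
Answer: $- \frac{13823}{14300} \approx -0.96664$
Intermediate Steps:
$a{\left(c,v \right)} = 4 + c + v$
$X{\left(z \right)} = z \left(7 + 2 z\right)$ ($X{\left(z \right)} = z \left(\left(4 + z + z\right) + 3\right) = z \left(\left(4 + 2 z\right) + 3\right) = z \left(7 + 2 z\right)$)
$\frac{X{\left(-3 \right)}}{44} + \frac{292}{-325} = \frac{\left(-3\right) \left(7 + 2 \left(-3\right)\right)}{44} + \frac{292}{-325} = - 3 \left(7 - 6\right) \frac{1}{44} + 292 \left(- \frac{1}{325}\right) = \left(-3\right) 1 \cdot \frac{1}{44} - \frac{292}{325} = \left(-3\right) \frac{1}{44} - \frac{292}{325} = - \frac{3}{44} - \frac{292}{325} = - \frac{13823}{14300}$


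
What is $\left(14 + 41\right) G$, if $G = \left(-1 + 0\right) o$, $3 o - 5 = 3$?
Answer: $- \frac{440}{3} \approx -146.67$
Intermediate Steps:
$o = \frac{8}{3}$ ($o = \frac{5}{3} + \frac{1}{3} \cdot 3 = \frac{5}{3} + 1 = \frac{8}{3} \approx 2.6667$)
$G = - \frac{8}{3}$ ($G = \left(-1 + 0\right) \frac{8}{3} = \left(-1\right) \frac{8}{3} = - \frac{8}{3} \approx -2.6667$)
$\left(14 + 41\right) G = \left(14 + 41\right) \left(- \frac{8}{3}\right) = 55 \left(- \frac{8}{3}\right) = - \frac{440}{3}$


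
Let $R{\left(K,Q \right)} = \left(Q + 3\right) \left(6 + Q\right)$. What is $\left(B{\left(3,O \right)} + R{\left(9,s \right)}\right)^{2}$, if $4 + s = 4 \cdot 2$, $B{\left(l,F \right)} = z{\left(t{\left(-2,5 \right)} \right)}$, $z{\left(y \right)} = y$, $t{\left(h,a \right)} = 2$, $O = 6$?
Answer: $5184$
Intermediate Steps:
$B{\left(l,F \right)} = 2$
$s = 4$ ($s = -4 + 4 \cdot 2 = -4 + 8 = 4$)
$R{\left(K,Q \right)} = \left(3 + Q\right) \left(6 + Q\right)$
$\left(B{\left(3,O \right)} + R{\left(9,s \right)}\right)^{2} = \left(2 + \left(18 + 4^{2} + 9 \cdot 4\right)\right)^{2} = \left(2 + \left(18 + 16 + 36\right)\right)^{2} = \left(2 + 70\right)^{2} = 72^{2} = 5184$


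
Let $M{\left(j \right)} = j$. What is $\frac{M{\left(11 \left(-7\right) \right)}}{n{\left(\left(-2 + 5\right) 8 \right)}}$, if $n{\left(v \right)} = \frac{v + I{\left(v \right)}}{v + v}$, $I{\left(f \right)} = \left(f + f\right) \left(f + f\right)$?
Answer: $- \frac{154}{97} \approx -1.5876$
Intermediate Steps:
$I{\left(f \right)} = 4 f^{2}$ ($I{\left(f \right)} = 2 f 2 f = 4 f^{2}$)
$n{\left(v \right)} = \frac{v + 4 v^{2}}{2 v}$ ($n{\left(v \right)} = \frac{v + 4 v^{2}}{v + v} = \frac{v + 4 v^{2}}{2 v}$)
$\frac{M{\left(11 \left(-7\right) \right)}}{n{\left(\left(-2 + 5\right) 8 \right)}} = \frac{11 \left(-7\right)}{\frac{1}{2} + 2 \left(-2 + 5\right) 8} = - \frac{77}{\frac{1}{2} + 2 \cdot 3 \cdot 8} = - \frac{77}{\frac{1}{2} + 2 \cdot 24} = - \frac{77}{\frac{1}{2} + 48} = - \frac{77}{\frac{97}{2}} = \left(-77\right) \frac{2}{97} = - \frac{154}{97}$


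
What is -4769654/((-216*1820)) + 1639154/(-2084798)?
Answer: 2324845224853/204893947440 ≈ 11.347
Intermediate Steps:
-4769654/((-216*1820)) + 1639154/(-2084798) = -4769654/(-393120) + 1639154*(-1/2084798) = -4769654*(-1/393120) - 819577/1042399 = 2384827/196560 - 819577/1042399 = 2324845224853/204893947440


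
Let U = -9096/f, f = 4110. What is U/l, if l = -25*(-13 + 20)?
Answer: 1516/119875 ≈ 0.012647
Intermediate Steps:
l = -175 (l = -25*7 = -175)
U = -1516/685 (U = -9096/4110 = -9096*1/4110 = -1516/685 ≈ -2.2131)
U/l = -1516/685/(-175) = -1516/685*(-1/175) = 1516/119875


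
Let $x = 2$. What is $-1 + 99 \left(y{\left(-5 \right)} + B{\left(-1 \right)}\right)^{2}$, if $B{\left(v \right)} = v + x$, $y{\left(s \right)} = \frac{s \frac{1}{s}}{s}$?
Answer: $\frac{1559}{25} \approx 62.36$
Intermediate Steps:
$y{\left(s \right)} = \frac{1}{s}$ ($y{\left(s \right)} = 1 \frac{1}{s} = \frac{1}{s}$)
$B{\left(v \right)} = 2 + v$ ($B{\left(v \right)} = v + 2 = 2 + v$)
$-1 + 99 \left(y{\left(-5 \right)} + B{\left(-1 \right)}\right)^{2} = -1 + 99 \left(\frac{1}{-5} + \left(2 - 1\right)\right)^{2} = -1 + 99 \left(- \frac{1}{5} + 1\right)^{2} = -1 + 99 \left(\frac{4}{5}\right)^{2} = -1 + 99 \cdot \frac{16}{25} = -1 + \frac{1584}{25} = \frac{1559}{25}$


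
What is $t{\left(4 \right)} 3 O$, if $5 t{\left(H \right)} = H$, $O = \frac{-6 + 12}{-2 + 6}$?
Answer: $\frac{18}{5} \approx 3.6$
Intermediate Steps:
$O = \frac{3}{2}$ ($O = \frac{6}{4} = 6 \cdot \frac{1}{4} = \frac{3}{2} \approx 1.5$)
$t{\left(H \right)} = \frac{H}{5}$
$t{\left(4 \right)} 3 O = \frac{1}{5} \cdot 4 \cdot 3 \cdot \frac{3}{2} = \frac{4}{5} \cdot 3 \cdot \frac{3}{2} = \frac{12}{5} \cdot \frac{3}{2} = \frac{18}{5}$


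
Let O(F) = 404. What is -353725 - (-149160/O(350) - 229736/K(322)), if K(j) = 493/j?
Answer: -10123170763/49793 ≈ -2.0331e+5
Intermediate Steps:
-353725 - (-149160/O(350) - 229736/K(322)) = -353725 - (-149160/404 - 229736/(493/322)) = -353725 - (-149160*1/404 - 229736/(493*(1/322))) = -353725 - (-37290/101 - 229736/493/322) = -353725 - (-37290/101 - 229736*322/493) = -353725 - (-37290/101 - 73974992/493) = -353725 - 1*(-7489858162/49793) = -353725 + 7489858162/49793 = -10123170763/49793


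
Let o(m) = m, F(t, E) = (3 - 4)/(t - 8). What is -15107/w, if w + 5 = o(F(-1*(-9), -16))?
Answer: 15107/6 ≈ 2517.8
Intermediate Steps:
F(t, E) = -1/(-8 + t)
w = -6 (w = -5 - 1/(-8 - 1*(-9)) = -5 - 1/(-8 + 9) = -5 - 1/1 = -5 - 1*1 = -5 - 1 = -6)
-15107/w = -15107/(-6) = -15107*(-⅙) = 15107/6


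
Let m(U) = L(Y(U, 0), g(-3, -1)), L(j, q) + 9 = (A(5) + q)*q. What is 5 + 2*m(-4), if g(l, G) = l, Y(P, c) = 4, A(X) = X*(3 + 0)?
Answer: -85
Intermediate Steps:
A(X) = 3*X (A(X) = X*3 = 3*X)
L(j, q) = -9 + q*(15 + q) (L(j, q) = -9 + (3*5 + q)*q = -9 + (15 + q)*q = -9 + q*(15 + q))
m(U) = -45 (m(U) = -9 + (-3)**2 + 15*(-3) = -9 + 9 - 45 = -45)
5 + 2*m(-4) = 5 + 2*(-45) = 5 - 90 = -85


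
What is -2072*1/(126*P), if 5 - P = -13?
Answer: -74/81 ≈ -0.91358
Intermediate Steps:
P = 18 (P = 5 - 1*(-13) = 5 + 13 = 18)
-2072*1/(126*P) = -2072/((9*14)*18) = -2072/(126*18) = -2072/2268 = -2072*1/2268 = -74/81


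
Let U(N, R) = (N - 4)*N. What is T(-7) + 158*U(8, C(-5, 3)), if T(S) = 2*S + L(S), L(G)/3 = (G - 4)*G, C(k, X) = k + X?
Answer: 5273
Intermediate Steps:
C(k, X) = X + k
L(G) = 3*G*(-4 + G) (L(G) = 3*((G - 4)*G) = 3*((-4 + G)*G) = 3*(G*(-4 + G)) = 3*G*(-4 + G))
T(S) = 2*S + 3*S*(-4 + S)
U(N, R) = N*(-4 + N) (U(N, R) = (-4 + N)*N = N*(-4 + N))
T(-7) + 158*U(8, C(-5, 3)) = -7*(-10 + 3*(-7)) + 158*(8*(-4 + 8)) = -7*(-10 - 21) + 158*(8*4) = -7*(-31) + 158*32 = 217 + 5056 = 5273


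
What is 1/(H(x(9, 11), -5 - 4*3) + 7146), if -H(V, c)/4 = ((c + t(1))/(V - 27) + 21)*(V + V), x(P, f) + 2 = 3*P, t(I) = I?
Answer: 1/1346 ≈ 0.00074294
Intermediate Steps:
x(P, f) = -2 + 3*P
H(V, c) = -8*V*(21 + (1 + c)/(-27 + V)) (H(V, c) = -4*((c + 1)/(V - 27) + 21)*(V + V) = -4*((1 + c)/(-27 + V) + 21)*2*V = -4*(21 + (1 + c)/(-27 + V))*2*V = -8*V*(21 + (1 + c)/(-27 + V)))
1/(H(x(9, 11), -5 - 4*3) + 7146) = 1/(8*(-2 + 3*9)*(566 - (-5 - 4*3) - 21*(-2 + 3*9))/(-27 + (-2 + 3*9)) + 7146) = 1/(8*(-2 + 27)*(566 - (-5 - 12) - 21*(-2 + 27))/(-27 + (-2 + 27)) + 7146) = 1/(8*25*(566 - 1*(-17) - 21*25)/(-27 + 25) + 7146) = 1/(8*25*(566 + 17 - 525)/(-2) + 7146) = 1/(8*25*(-1/2)*58 + 7146) = 1/(-5800 + 7146) = 1/1346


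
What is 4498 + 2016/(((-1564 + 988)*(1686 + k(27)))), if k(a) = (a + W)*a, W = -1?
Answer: 21482441/4776 ≈ 4498.0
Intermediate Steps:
k(a) = a*(-1 + a) (k(a) = (a - 1)*a = (-1 + a)*a = a*(-1 + a))
4498 + 2016/(((-1564 + 988)*(1686 + k(27)))) = 4498 + 2016/(((-1564 + 988)*(1686 + 27*(-1 + 27)))) = 4498 + 2016/((-576*(1686 + 27*26))) = 4498 + 2016/((-576*(1686 + 702))) = 4498 + 2016/((-576*2388)) = 4498 + 2016/(-1375488) = 4498 + 2016*(-1/1375488) = 4498 - 7/4776 = 21482441/4776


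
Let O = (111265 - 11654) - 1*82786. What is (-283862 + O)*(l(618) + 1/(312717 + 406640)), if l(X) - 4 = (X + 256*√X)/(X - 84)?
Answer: -88171599027224/64022773 - 34180736*√618/267 ≈ -4.5597e+6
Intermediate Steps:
l(X) = 4 + (X + 256*√X)/(-84 + X) (l(X) = 4 + (X + 256*√X)/(X - 84) = 4 + (X + 256*√X)/(-84 + X))
O = 16825 (O = 99611 - 82786 = 16825)
(-283862 + O)*(l(618) + 1/(312717 + 406640)) = (-283862 + 16825)*((-336 + 5*618 + 256*√618)/(-84 + 618) + 1/(312717 + 406640)) = -267037*((-336 + 3090 + 256*√618)/534 + 1/719357) = -267037*((2754 + 256*√618)/534 + 1/719357) = -267037*((459/89 + 128*√618/267) + 1/719357) = -267037*(330184952/64022773 + 128*√618/267) = -88171599027224/64022773 - 34180736*√618/267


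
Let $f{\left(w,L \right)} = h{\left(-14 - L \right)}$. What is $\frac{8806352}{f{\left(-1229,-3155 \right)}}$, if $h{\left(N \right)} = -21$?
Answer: $- \frac{8806352}{21} \approx -4.1935 \cdot 10^{5}$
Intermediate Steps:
$f{\left(w,L \right)} = -21$
$\frac{8806352}{f{\left(-1229,-3155 \right)}} = \frac{8806352}{-21} = 8806352 \left(- \frac{1}{21}\right) = - \frac{8806352}{21}$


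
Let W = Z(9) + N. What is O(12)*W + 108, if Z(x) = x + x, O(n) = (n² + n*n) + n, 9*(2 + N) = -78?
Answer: 2308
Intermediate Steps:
N = -32/3 (N = -2 + (⅑)*(-78) = -2 - 26/3 = -32/3 ≈ -10.667)
O(n) = n + 2*n² (O(n) = (n² + n²) + n = 2*n² + n = n + 2*n²)
Z(x) = 2*x
W = 22/3 (W = 2*9 - 32/3 = 18 - 32/3 = 22/3 ≈ 7.3333)
O(12)*W + 108 = (12*(1 + 2*12))*(22/3) + 108 = (12*(1 + 24))*(22/3) + 108 = (12*25)*(22/3) + 108 = 300*(22/3) + 108 = 2200 + 108 = 2308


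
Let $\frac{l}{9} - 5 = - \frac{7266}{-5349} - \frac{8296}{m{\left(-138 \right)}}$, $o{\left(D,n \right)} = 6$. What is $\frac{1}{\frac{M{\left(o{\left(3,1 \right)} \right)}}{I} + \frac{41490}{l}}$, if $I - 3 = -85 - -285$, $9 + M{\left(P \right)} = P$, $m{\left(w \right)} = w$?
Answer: $\frac{1660161811}{115107822999} \approx 0.014423$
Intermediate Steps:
$M{\left(P \right)} = -9 + P$
$l = \frac{24534411}{41009}$ ($l = 45 + 9 \left(- \frac{7266}{-5349} - \frac{8296}{-138}\right) = 45 + 9 \left(\left(-7266\right) \left(- \frac{1}{5349}\right) - - \frac{4148}{69}\right) = 45 + 9 \left(\frac{2422}{1783} + \frac{4148}{69}\right) = 45 + 9 \cdot \frac{7563002}{123027} = 45 + \frac{22689006}{41009} = \frac{24534411}{41009} \approx 598.27$)
$I = 203$ ($I = 3 - -200 = 3 + \left(-85 + 285\right) = 3 + 200 = 203$)
$\frac{1}{\frac{M{\left(o{\left(3,1 \right)} \right)}}{I} + \frac{41490}{l}} = \frac{1}{\frac{-9 + 6}{203} + \frac{41490}{\frac{24534411}{41009}}} = \frac{1}{\left(-3\right) \frac{1}{203} + 41490 \cdot \frac{41009}{24534411}} = \frac{1}{- \frac{3}{203} + \frac{567154470}{8178137}} = \frac{1}{\frac{115107822999}{1660161811}} = \frac{1660161811}{115107822999}$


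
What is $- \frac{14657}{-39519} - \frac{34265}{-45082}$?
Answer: $\frac{2014885409}{1781595558} \approx 1.1309$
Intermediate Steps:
$- \frac{14657}{-39519} - \frac{34265}{-45082} = \left(-14657\right) \left(- \frac{1}{39519}\right) - - \frac{34265}{45082} = \frac{14657}{39519} + \frac{34265}{45082} = \frac{2014885409}{1781595558}$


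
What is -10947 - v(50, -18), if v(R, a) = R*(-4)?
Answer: -10747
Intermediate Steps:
v(R, a) = -4*R
-10947 - v(50, -18) = -10947 - (-4)*50 = -10947 - 1*(-200) = -10947 + 200 = -10747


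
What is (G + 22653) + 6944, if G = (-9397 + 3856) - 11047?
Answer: 13009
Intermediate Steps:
G = -16588 (G = -5541 - 11047 = -16588)
(G + 22653) + 6944 = (-16588 + 22653) + 6944 = 6065 + 6944 = 13009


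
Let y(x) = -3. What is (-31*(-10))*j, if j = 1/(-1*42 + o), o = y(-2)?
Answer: -62/9 ≈ -6.8889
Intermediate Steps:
o = -3
j = -1/45 (j = 1/(-1*42 - 3) = 1/(-42 - 3) = 1/(-45) = -1/45 ≈ -0.022222)
(-31*(-10))*j = -31*(-10)*(-1/45) = 310*(-1/45) = -62/9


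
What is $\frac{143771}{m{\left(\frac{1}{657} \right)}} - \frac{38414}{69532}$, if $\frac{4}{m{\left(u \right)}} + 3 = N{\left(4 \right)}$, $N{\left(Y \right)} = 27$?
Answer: $\frac{29990036309}{34766} \approx 8.6263 \cdot 10^{5}$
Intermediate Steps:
$m{\left(u \right)} = \frac{1}{6}$ ($m{\left(u \right)} = \frac{4}{-3 + 27} = \frac{4}{24} = 4 \cdot \frac{1}{24} = \frac{1}{6}$)
$\frac{143771}{m{\left(\frac{1}{657} \right)}} - \frac{38414}{69532} = 143771 \frac{1}{\frac{1}{6}} - \frac{38414}{69532} = 143771 \cdot 6 - \frac{19207}{34766} = 862626 - \frac{19207}{34766} = \frac{29990036309}{34766}$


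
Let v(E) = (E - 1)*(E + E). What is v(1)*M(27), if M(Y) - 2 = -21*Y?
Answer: 0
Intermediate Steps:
v(E) = 2*E*(-1 + E) (v(E) = (-1 + E)*(2*E) = 2*E*(-1 + E))
M(Y) = 2 - 21*Y
v(1)*M(27) = (2*1*(-1 + 1))*(2 - 21*27) = (2*1*0)*(2 - 567) = 0*(-565) = 0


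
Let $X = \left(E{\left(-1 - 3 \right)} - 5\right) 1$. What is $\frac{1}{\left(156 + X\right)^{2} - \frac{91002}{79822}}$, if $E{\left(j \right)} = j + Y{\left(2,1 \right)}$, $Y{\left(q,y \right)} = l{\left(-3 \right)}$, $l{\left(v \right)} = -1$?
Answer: $\frac{39911}{850697375} \approx 4.6916 \cdot 10^{-5}$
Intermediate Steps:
$Y{\left(q,y \right)} = -1$
$E{\left(j \right)} = -1 + j$ ($E{\left(j \right)} = j - 1 = -1 + j$)
$X = -10$ ($X = \left(\left(-1 - 4\right) - 5\right) 1 = \left(-5 - 5\right) 1 = \left(-10\right) 1 = -10$)
$\frac{1}{\left(156 + X\right)^{2} - \frac{91002}{79822}} = \frac{1}{\left(156 - 10\right)^{2} - \frac{91002}{79822}} = \frac{1}{146^{2} - \frac{45501}{39911}} = \frac{1}{21316 - \frac{45501}{39911}} = \frac{1}{\frac{850697375}{39911}} = \frac{39911}{850697375}$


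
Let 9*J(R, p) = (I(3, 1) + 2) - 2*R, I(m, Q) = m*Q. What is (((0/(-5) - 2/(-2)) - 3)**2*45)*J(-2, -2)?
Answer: 180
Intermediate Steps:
I(m, Q) = Q*m
J(R, p) = 5/9 - 2*R/9 (J(R, p) = ((1*3 + 2) - 2*R)/9 = ((3 + 2) - 2*R)/9 = (5 - 2*R)/9 = 5/9 - 2*R/9)
(((0/(-5) - 2/(-2)) - 3)**2*45)*J(-2, -2) = (((0/(-5) - 2/(-2)) - 3)**2*45)*(5/9 - 2/9*(-2)) = (((0*(-1/5) - 2*(-1/2)) - 3)**2*45)*(5/9 + 4/9) = (((0 + 1) - 3)**2*45)*1 = ((1 - 3)**2*45)*1 = ((-2)**2*45)*1 = (4*45)*1 = 180*1 = 180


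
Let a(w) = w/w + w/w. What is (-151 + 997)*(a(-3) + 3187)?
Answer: 2697894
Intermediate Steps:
a(w) = 2 (a(w) = 1 + 1 = 2)
(-151 + 997)*(a(-3) + 3187) = (-151 + 997)*(2 + 3187) = 846*3189 = 2697894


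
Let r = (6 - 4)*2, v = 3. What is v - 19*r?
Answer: -73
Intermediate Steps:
r = 4 (r = 2*2 = 4)
v - 19*r = 3 - 19*4 = 3 - 76 = -73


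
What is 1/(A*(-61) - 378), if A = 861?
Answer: -1/52899 ≈ -1.8904e-5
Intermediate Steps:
1/(A*(-61) - 378) = 1/(861*(-61) - 378) = 1/(-52521 - 378) = 1/(-52899) = -1/52899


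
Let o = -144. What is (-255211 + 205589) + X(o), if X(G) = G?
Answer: -49766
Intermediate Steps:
(-255211 + 205589) + X(o) = (-255211 + 205589) - 144 = -49622 - 144 = -49766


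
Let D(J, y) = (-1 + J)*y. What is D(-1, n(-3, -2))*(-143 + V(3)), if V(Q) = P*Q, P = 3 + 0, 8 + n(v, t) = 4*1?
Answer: -1072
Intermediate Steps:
n(v, t) = -4 (n(v, t) = -8 + 4*1 = -8 + 4 = -4)
P = 3
D(J, y) = y*(-1 + J)
V(Q) = 3*Q
D(-1, n(-3, -2))*(-143 + V(3)) = (-4*(-1 - 1))*(-143 + 3*3) = (-4*(-2))*(-143 + 9) = 8*(-134) = -1072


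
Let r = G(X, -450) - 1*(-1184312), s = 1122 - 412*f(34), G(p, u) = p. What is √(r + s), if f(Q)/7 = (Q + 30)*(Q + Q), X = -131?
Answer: I*√11365865 ≈ 3371.3*I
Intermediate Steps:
f(Q) = 14*Q*(30 + Q) (f(Q) = 7*((Q + 30)*(Q + Q)) = 7*((30 + Q)*(2*Q)) = 7*(2*Q*(30 + Q)) = 14*Q*(30 + Q))
s = -12550046 (s = 1122 - 5768*34*(30 + 34) = 1122 - 5768*34*64 = 1122 - 412*30464 = 1122 - 12551168 = -12550046)
r = 1184181 (r = -131 - 1*(-1184312) = -131 + 1184312 = 1184181)
√(r + s) = √(1184181 - 12550046) = √(-11365865) = I*√11365865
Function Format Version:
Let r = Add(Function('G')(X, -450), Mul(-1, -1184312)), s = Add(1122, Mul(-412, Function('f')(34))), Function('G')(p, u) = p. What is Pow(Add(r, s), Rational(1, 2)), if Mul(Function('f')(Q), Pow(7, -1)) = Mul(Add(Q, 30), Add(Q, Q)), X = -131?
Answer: Mul(I, Pow(11365865, Rational(1, 2))) ≈ Mul(3371.3, I)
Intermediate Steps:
Function('f')(Q) = Mul(14, Q, Add(30, Q)) (Function('f')(Q) = Mul(7, Mul(Add(Q, 30), Add(Q, Q))) = Mul(7, Mul(Add(30, Q), Mul(2, Q))) = Mul(7, Mul(2, Q, Add(30, Q))) = Mul(14, Q, Add(30, Q)))
s = -12550046 (s = Add(1122, Mul(-412, Mul(14, 34, Add(30, 34)))) = Add(1122, Mul(-412, Mul(14, 34, 64))) = Add(1122, Mul(-412, 30464)) = Add(1122, -12551168) = -12550046)
r = 1184181 (r = Add(-131, Mul(-1, -1184312)) = Add(-131, 1184312) = 1184181)
Pow(Add(r, s), Rational(1, 2)) = Pow(Add(1184181, -12550046), Rational(1, 2)) = Pow(-11365865, Rational(1, 2)) = Mul(I, Pow(11365865, Rational(1, 2)))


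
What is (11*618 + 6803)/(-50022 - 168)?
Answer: -1943/7170 ≈ -0.27099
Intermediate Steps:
(11*618 + 6803)/(-50022 - 168) = (6798 + 6803)/(-50190) = 13601*(-1/50190) = -1943/7170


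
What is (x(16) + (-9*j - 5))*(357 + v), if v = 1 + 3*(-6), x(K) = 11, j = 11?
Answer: -31620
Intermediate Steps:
v = -17 (v = 1 - 18 = -17)
(x(16) + (-9*j - 5))*(357 + v) = (11 + (-9*11 - 5))*(357 - 17) = (11 + (-99 - 5))*340 = (11 - 104)*340 = -93*340 = -31620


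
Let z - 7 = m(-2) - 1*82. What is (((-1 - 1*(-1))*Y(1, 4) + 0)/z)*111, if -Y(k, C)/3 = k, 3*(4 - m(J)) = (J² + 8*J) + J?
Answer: 0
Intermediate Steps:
m(J) = 4 - 3*J - J²/3 (m(J) = 4 - ((J² + 8*J) + J)/3 = 4 - (J² + 9*J)/3 = 4 + (-3*J - J²/3) = 4 - 3*J - J²/3)
Y(k, C) = -3*k
z = -199/3 (z = 7 + ((4 - 3*(-2) - ⅓*(-2)²) - 1*82) = 7 + ((4 + 6 - ⅓*4) - 82) = 7 + ((4 + 6 - 4/3) - 82) = 7 + (26/3 - 82) = 7 - 220/3 = -199/3 ≈ -66.333)
(((-1 - 1*(-1))*Y(1, 4) + 0)/z)*111 = (((-1 - 1*(-1))*(-3*1) + 0)/(-199/3))*111 = (((-1 + 1)*(-3) + 0)*(-3/199))*111 = ((0*(-3) + 0)*(-3/199))*111 = ((0 + 0)*(-3/199))*111 = (0*(-3/199))*111 = 0*111 = 0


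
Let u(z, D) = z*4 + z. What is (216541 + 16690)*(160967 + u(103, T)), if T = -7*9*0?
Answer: 37662608342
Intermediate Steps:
T = 0 (T = -63*0 = 0)
u(z, D) = 5*z (u(z, D) = 4*z + z = 5*z)
(216541 + 16690)*(160967 + u(103, T)) = (216541 + 16690)*(160967 + 5*103) = 233231*(160967 + 515) = 233231*161482 = 37662608342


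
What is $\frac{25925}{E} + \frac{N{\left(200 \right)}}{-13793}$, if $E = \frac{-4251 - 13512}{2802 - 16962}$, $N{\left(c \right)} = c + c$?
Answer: $\frac{1687791869600}{81668353} \approx 20666.0$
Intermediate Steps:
$N{\left(c \right)} = 2 c$
$E = \frac{5921}{4720}$ ($E = - \frac{17763}{-14160} = \left(-17763\right) \left(- \frac{1}{14160}\right) = \frac{5921}{4720} \approx 1.2544$)
$\frac{25925}{E} + \frac{N{\left(200 \right)}}{-13793} = \frac{25925}{\frac{5921}{4720}} + \frac{2 \cdot 200}{-13793} = 25925 \cdot \frac{4720}{5921} + 400 \left(- \frac{1}{13793}\right) = \frac{122366000}{5921} - \frac{400}{13793} = \frac{1687791869600}{81668353}$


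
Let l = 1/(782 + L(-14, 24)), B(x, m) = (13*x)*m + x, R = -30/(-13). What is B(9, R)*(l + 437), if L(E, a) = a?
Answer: 3170007/26 ≈ 1.2192e+5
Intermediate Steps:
R = 30/13 (R = -30*(-1/13) = 30/13 ≈ 2.3077)
B(x, m) = x + 13*m*x (B(x, m) = 13*m*x + x = x + 13*m*x)
l = 1/806 (l = 1/(782 + 24) = 1/806 ≈ 0.0012407)
B(9, R)*(l + 437) = (9*(1 + 13*(30/13)))*(1/806 + 437) = (9*(1 + 30))*(352223/806) = (9*31)*(352223/806) = 279*(352223/806) = 3170007/26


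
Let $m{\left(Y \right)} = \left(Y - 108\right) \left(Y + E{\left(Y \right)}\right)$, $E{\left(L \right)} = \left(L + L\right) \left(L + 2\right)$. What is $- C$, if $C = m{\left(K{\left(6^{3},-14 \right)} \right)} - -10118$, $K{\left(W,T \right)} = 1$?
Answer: $-9369$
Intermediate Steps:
$E{\left(L \right)} = 2 L \left(2 + L\right)$
$m{\left(Y \right)} = \left(-108 + Y\right) \left(Y + 2 Y \left(2 + Y\right)\right)$ ($m{\left(Y \right)} = \left(Y - 108\right) \left(Y + 2 Y \left(2 + Y\right)\right) = \left(-108 + Y\right) \left(Y + 2 Y \left(2 + Y\right)\right)$)
$C = 9369$ ($C = 1 \left(-540 - 211 + 2 \cdot 1^{2}\right) - -10118 = 1 \left(-540 - 211 + 2 \cdot 1\right) + 10118 = 1 \left(-540 - 211 + 2\right) + 10118 = 1 \left(-749\right) + 10118 = -749 + 10118 = 9369$)
$- C = \left(-1\right) 9369 = -9369$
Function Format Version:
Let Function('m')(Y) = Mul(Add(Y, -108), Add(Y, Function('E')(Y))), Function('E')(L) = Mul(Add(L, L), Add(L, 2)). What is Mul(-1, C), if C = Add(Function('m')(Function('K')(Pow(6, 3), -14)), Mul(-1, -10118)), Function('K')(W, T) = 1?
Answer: -9369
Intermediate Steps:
Function('E')(L) = Mul(2, L, Add(2, L)) (Function('E')(L) = Mul(Mul(2, L), Add(2, L)) = Mul(2, L, Add(2, L)))
Function('m')(Y) = Mul(Add(-108, Y), Add(Y, Mul(2, Y, Add(2, Y)))) (Function('m')(Y) = Mul(Add(Y, -108), Add(Y, Mul(2, Y, Add(2, Y)))) = Mul(Add(-108, Y), Add(Y, Mul(2, Y, Add(2, Y)))))
C = 9369 (C = Add(Mul(1, Add(-540, Mul(-211, 1), Mul(2, Pow(1, 2)))), Mul(-1, -10118)) = Add(Mul(1, Add(-540, -211, Mul(2, 1))), 10118) = Add(Mul(1, Add(-540, -211, 2)), 10118) = Add(Mul(1, -749), 10118) = Add(-749, 10118) = 9369)
Mul(-1, C) = Mul(-1, 9369) = -9369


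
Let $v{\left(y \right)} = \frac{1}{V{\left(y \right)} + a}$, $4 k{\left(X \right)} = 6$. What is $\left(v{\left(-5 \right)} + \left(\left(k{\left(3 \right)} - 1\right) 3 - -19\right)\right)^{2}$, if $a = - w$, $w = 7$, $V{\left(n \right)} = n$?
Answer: $\frac{60025}{144} \approx 416.84$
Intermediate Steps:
$k{\left(X \right)} = \frac{3}{2}$ ($k{\left(X \right)} = \frac{1}{4} \cdot 6 = \frac{3}{2}$)
$a = -7$ ($a = \left(-1\right) 7 = -7$)
$v{\left(y \right)} = \frac{1}{-7 + y}$ ($v{\left(y \right)} = \frac{1}{y - 7} = \frac{1}{-7 + y}$)
$\left(v{\left(-5 \right)} + \left(\left(k{\left(3 \right)} - 1\right) 3 - -19\right)\right)^{2} = \left(\frac{1}{-7 - 5} + \left(\left(\frac{3}{2} - 1\right) 3 - -19\right)\right)^{2} = \left(\frac{1}{-12} + \left(\frac{1}{2} \cdot 3 + 19\right)\right)^{2} = \left(- \frac{1}{12} + \left(\frac{3}{2} + 19\right)\right)^{2} = \left(- \frac{1}{12} + \frac{41}{2}\right)^{2} = \left(\frac{245}{12}\right)^{2} = \frac{60025}{144}$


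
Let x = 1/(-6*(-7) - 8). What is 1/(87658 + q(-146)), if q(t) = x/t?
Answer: 4964/435134311 ≈ 1.1408e-5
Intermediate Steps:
x = 1/34 (x = 1/(42 - 8) = 1/34 ≈ 0.029412)
q(t) = 1/(34*t)
1/(87658 + q(-146)) = 1/(87658 + (1/34)/(-146)) = 1/(87658 + (1/34)*(-1/146)) = 1/(87658 - 1/4964) = 1/(435134311/4964) = 4964/435134311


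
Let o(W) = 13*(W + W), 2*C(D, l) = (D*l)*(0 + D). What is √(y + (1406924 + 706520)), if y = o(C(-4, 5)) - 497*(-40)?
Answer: 2*√533591 ≈ 1460.9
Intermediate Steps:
C(D, l) = l*D²/2 (C(D, l) = ((D*l)*(0 + D))/2 = ((D*l)*D)/2 = (l*D²)/2 = l*D²/2)
o(W) = 26*W (o(W) = 13*(2*W) = 26*W)
y = 20920 (y = 26*((½)*5*(-4)²) - 497*(-40) = 26*((½)*5*16) + 19880 = 26*40 + 19880 = 1040 + 19880 = 20920)
√(y + (1406924 + 706520)) = √(20920 + (1406924 + 706520)) = √(20920 + 2113444) = √2134364 = 2*√533591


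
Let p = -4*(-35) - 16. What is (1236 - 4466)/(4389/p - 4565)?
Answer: 400520/561671 ≈ 0.71309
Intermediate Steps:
p = 124 (p = 140 - 16 = 124)
(1236 - 4466)/(4389/p - 4565) = (1236 - 4466)/(4389/124 - 4565) = -3230/(4389*(1/124) - 4565) = -3230/(4389/124 - 4565) = -3230/(-561671/124) = -3230*(-124/561671) = 400520/561671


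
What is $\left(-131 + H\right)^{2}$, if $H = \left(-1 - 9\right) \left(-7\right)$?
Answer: $3721$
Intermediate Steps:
$H = 70$ ($H = \left(-10\right) \left(-7\right) = 70$)
$\left(-131 + H\right)^{2} = \left(-131 + 70\right)^{2} = \left(-61\right)^{2} = 3721$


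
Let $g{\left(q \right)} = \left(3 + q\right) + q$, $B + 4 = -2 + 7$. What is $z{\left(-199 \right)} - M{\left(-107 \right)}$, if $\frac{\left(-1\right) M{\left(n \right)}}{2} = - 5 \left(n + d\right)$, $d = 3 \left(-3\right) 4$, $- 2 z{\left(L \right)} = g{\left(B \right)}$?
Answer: $\frac{2855}{2} \approx 1427.5$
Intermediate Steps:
$B = 1$ ($B = -4 + \left(-2 + 7\right) = -4 + 5 = 1$)
$g{\left(q \right)} = 3 + 2 q$
$z{\left(L \right)} = - \frac{5}{2}$ ($z{\left(L \right)} = - \frac{3 + 2 \cdot 1}{2} = - \frac{3 + 2}{2} = \left(- \frac{1}{2}\right) 5 = - \frac{5}{2}$)
$d = -36$ ($d = \left(-9\right) 4 = -36$)
$M{\left(n \right)} = -360 + 10 n$ ($M{\left(n \right)} = - 2 \left(- 5 \left(n - 36\right)\right) = - 2 \left(- 5 \left(-36 + n\right)\right) = - 2 \left(180 - 5 n\right) = -360 + 10 n$)
$z{\left(-199 \right)} - M{\left(-107 \right)} = - \frac{5}{2} - \left(-360 + 10 \left(-107\right)\right) = - \frac{5}{2} - \left(-360 - 1070\right) = - \frac{5}{2} - -1430 = - \frac{5}{2} + 1430 = \frac{2855}{2}$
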